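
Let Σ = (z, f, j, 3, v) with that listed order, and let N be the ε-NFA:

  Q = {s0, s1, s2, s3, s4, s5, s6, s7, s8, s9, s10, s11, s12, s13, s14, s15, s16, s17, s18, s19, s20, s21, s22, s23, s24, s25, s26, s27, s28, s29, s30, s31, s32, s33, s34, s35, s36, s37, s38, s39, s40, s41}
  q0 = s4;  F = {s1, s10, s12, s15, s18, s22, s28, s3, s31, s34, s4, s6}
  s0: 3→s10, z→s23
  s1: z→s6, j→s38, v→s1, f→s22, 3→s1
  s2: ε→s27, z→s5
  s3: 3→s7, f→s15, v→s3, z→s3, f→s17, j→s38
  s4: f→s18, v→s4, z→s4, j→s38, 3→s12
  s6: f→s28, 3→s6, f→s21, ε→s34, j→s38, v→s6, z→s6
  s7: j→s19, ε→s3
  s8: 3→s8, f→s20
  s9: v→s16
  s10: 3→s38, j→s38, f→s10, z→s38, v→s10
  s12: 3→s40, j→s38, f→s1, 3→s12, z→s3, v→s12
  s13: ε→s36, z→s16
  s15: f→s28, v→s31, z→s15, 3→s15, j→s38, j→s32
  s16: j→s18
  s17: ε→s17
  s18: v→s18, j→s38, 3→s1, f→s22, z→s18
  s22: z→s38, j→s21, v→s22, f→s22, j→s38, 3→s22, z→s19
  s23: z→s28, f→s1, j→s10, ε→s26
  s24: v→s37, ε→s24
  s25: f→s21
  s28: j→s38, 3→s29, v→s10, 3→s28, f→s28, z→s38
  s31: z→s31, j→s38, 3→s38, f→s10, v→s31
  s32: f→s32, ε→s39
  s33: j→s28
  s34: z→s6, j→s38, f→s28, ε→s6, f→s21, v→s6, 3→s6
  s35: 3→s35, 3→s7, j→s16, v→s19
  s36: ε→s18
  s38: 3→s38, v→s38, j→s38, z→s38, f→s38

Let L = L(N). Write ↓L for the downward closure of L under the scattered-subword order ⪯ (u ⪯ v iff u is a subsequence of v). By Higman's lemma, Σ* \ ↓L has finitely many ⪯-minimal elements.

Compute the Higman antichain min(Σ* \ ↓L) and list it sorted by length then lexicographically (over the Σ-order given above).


Antichain: [j, ffz, 3zfv3].

|Q|=42, |F|=12, |δ|=103 (10 ε).
min D↑ (12 st, q0=0, F={2}): 0:z→0,f→1,j→2,3→3,v→0 1:z→1,f→4,j→2,3→5,v→1 2:z→2,f→2,j→2,3→2,v→2 3:z→6,f→5,j→2,3→3,v→3 4:z→2,f→4,j→2,3→4,v→4 5:z→7,f→4,j→2,3→5,v→5 6:z→6,f→8,j→2,3→6,v→6 7:z→7,f→9,j→2,3→7,v→7 8:z→8,f→9,j→2,3→8,v→10 9:z→2,f→9,j→2,3→9,v→11 10:z→10,f→11,j→2,3→2,v→10 11:z→2,f→11,j→2,3→2,v→11 (ε-aug+det+¬).
'j': N↓-sim [21, 5] end={s19,s21,s32,s38,s39} rej; 1/1 deletions ∈↓L.
'ffz': |S_i|=[21, 16, 9, 2] end={s19,s38} rej; 3/3 single-dels accept.
'3zfv3': N↓-sim [21, 19, 15, 10, 3, 1] end={s38} ∉↓L; 5/5 single-dels accept.
3 minimals (antichain).


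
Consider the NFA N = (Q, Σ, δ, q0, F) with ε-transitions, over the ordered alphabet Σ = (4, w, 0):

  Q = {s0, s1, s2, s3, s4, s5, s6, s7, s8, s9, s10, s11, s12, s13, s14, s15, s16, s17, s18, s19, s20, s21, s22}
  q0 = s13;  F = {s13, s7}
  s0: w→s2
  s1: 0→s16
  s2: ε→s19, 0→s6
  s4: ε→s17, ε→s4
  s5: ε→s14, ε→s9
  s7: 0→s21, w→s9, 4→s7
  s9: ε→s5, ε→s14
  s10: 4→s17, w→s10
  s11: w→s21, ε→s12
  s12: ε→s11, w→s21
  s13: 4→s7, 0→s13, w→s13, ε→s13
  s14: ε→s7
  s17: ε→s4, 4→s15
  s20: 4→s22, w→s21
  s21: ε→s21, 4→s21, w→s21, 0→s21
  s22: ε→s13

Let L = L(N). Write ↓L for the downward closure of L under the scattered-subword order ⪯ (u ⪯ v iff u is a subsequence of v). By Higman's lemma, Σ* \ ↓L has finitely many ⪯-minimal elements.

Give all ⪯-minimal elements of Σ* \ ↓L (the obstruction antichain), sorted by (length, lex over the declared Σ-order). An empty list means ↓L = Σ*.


|Q|=23, |F|=2, |δ|=33 (14 ε).
min D↑ (3 st, q0=0, F={2}): 0:4→1,w→0,0→0 1:4→1,w→1,0→2 2:4→2,w→2,0→2 (ε-aug+det+¬).
'40': |S_i|=[6, 5, 1] end={s21} — reject; 2/2 deletions ∈↓L.
1 minimals (antichain).

min(Σ*\↓L) = [40].


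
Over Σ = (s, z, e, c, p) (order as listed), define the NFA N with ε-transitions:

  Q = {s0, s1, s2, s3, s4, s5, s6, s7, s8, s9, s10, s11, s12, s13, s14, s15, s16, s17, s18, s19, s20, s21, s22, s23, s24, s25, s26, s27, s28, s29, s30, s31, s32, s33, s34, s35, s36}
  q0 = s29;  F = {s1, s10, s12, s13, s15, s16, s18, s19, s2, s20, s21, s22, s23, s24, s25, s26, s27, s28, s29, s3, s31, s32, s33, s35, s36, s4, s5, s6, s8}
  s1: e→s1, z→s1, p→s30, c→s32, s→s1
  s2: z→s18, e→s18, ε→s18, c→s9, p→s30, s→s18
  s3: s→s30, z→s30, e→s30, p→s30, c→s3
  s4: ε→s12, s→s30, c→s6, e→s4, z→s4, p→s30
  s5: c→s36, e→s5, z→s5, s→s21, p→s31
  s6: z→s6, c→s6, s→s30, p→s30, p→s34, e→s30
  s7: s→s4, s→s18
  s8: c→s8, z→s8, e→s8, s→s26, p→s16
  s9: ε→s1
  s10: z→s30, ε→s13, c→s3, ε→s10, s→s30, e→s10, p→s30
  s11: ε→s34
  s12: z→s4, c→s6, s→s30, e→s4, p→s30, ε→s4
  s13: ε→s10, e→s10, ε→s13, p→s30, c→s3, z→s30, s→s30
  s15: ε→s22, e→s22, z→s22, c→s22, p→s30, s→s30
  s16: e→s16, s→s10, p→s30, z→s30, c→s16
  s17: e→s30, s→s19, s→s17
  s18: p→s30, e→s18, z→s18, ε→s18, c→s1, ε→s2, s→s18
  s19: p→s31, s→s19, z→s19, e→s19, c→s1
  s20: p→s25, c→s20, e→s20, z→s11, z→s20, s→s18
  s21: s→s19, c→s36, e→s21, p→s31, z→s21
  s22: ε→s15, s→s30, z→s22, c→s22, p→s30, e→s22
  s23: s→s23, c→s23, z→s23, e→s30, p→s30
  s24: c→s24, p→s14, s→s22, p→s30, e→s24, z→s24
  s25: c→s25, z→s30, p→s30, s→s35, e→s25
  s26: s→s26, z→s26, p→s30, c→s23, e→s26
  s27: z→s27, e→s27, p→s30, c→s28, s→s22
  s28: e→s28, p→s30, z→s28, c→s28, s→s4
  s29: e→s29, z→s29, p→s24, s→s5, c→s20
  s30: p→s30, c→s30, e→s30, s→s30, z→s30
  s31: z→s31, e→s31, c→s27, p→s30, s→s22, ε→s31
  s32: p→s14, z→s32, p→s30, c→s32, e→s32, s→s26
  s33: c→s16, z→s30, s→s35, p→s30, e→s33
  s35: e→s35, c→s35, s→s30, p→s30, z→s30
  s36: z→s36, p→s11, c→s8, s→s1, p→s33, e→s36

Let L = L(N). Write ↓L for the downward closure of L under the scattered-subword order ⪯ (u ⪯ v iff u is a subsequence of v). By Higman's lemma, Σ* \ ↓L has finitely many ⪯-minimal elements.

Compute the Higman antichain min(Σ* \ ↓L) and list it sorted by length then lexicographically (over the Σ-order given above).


Antichain: [pp, csp, cpz, pss, ssscp, sccsce].

|Q|=37, |F|=29, |δ|=174 (14 ε).
min D↑ (26 st, q0=0, F={10}): 0:s→1,z→0,e→0,c→2,p→3 1:s→4,z→1,e→1,c→5,p→6 2:s→7,z→2,e→2,c→2,p→8 3:s→9,z→3,e→3,c→3,p→10 4:s→11,z→4,e→4,c→5,p→6 5:s→12,z→5,e→5,c→13,p→14 6:s→9,z→6,e→6,c→15,p→10 7:s→7,z→7,e→7,c→12,p→10 8:s→16,z→10,e→8,c→8,p→10 9:s→10,z→9,e→9,c→9,p→10 10:s→10,z→10,e→10,c→10,p→10 11:s→11,z→11,e→11,c→12,p→6 12:s→12,z→12,e→12,c→17,p→10 13:s→18,z→13,e→13,c→13,p→19 14:s→16,z→10,e→14,c→19,p→10 15:s→9,z→15,e→15,c→20,p→10 16:s→10,z→10,e→16,c→16,p→10 17:s→18,z→17,e→17,c→17,p→10 18:s→18,z→18,e→18,c→21,p→10 19:s→22,z→10,e→19,c→19,p→10 20:s→23,z→20,e→20,c→20,p→10 21:s→21,z→21,e→10,c→21,p→10 22:s→10,z→10,e→22,c→24,p→10 23:s→10,z→23,e→23,c→25,p→10 24:s→10,z→10,e→10,c→24,p→10 25:s→10,z→25,e→10,c→25,p→10.
'pp': N↓-sim [34, 20, 3] end={s14,s30,s34} — reject; 2/2 del acc.
'csp': run [34, 29, 19, 3] end={s14,s30,s34} ∉↓L; 3/3 deletions ∈↓L.
'cpz': N↓-sim [34, 29, 11, 1] end={s30} rej; 3/3 single-dels accept.
'pss': run [34, 20, 11, 1] end={s30} — reject; 3/3 deletions ∈↓L.
'ssscp': run [34, 30, 29, 23, 17, 3] end={s14,s30,s34} — reject; 5/5 single-dels accept.
'sccsce': run [34, 30, 24, 18, 10, 5, 1] end={s30} ∉↓L; 6/6 deletions ∈↓L.
6 minimals (antichain).


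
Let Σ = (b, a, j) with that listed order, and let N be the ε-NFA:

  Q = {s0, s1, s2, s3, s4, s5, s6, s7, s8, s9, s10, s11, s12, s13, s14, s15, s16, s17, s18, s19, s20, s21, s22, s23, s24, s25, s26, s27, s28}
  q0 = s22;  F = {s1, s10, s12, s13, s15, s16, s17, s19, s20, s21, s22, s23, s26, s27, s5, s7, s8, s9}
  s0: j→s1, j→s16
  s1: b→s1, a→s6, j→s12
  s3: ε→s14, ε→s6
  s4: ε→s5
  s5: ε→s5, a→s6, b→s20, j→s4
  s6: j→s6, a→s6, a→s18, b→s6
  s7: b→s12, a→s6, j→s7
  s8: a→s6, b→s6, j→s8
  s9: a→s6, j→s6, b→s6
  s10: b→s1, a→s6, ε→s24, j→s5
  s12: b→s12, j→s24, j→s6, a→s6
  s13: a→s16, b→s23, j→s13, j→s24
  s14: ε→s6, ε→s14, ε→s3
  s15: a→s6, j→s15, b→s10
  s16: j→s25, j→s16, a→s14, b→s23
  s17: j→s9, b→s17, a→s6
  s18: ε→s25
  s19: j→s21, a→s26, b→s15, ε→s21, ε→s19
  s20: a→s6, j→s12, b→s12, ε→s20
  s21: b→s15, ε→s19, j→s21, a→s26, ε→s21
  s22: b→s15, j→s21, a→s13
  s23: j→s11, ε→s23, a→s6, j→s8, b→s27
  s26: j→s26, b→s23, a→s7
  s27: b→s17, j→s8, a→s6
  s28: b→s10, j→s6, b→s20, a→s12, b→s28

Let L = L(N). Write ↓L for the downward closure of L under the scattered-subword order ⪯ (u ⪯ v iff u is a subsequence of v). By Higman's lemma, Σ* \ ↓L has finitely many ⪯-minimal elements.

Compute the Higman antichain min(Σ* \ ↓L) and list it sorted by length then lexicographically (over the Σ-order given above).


Antichain: [ba, aaa, abjb, bbbjj, jaabj, bbjbbj].

|Q|=29, |F|=18, |δ|=84 (15 ε).
min D↑ (18 st, q0=0, F={5}): 0:b→1,a→2,j→3 1:b→4,a→5,j→1 2:b→6,a→7,j→2 3:b→1,a→8,j→3 4:b→9,a→5,j→10 5:b→5,a→5,j→5 6:b→11,a→5,j→12 7:b→6,a→5,j→7 8:b→6,a→13,j→8 9:b→9,a→5,j→14 10:b→15,a→5,j→10 11:b→16,a→5,j→12 12:b→5,a→5,j→12 13:b→14,a→5,j→13 14:b→14,a→5,j→5 15:b→14,a→5,j→14 16:b→16,a→5,j→17 17:b→5,a→5,j→5 [Hopcroft].
'ba': run [26, 17, 3] end={s18,s25,s6} — reject; 2/2 del acc.
'aaa': |S_i|=[26, 17, 15, 5] end={s14,s18,s25,s3,s6} ∉↓L; 3/3 deletions ∈↓L.
'abjb': N↓-sim [26, 17, 11, 7, 3] end={s18,s25,s6} ∉↓L; 4/4 single-dels accept.
'bbbjj': N↓-sim [26, 17, 14, 9, 6, 4] end={s18,s24,s25,s6} rej; 5/5 single-dels accept.
'jaabj': |S_i|=[26, 25, 16, 8, 5, 4] end={s18,s24,s25,s6} — reject; 5/5 single-dels accept.
'bbjbbj': N↓-sim [26, 17, 14, 10, 6, 5, 4] end={s18,s24,s25,s6} rej; 6/6 single-dels accept.
6 minimals (antichain).


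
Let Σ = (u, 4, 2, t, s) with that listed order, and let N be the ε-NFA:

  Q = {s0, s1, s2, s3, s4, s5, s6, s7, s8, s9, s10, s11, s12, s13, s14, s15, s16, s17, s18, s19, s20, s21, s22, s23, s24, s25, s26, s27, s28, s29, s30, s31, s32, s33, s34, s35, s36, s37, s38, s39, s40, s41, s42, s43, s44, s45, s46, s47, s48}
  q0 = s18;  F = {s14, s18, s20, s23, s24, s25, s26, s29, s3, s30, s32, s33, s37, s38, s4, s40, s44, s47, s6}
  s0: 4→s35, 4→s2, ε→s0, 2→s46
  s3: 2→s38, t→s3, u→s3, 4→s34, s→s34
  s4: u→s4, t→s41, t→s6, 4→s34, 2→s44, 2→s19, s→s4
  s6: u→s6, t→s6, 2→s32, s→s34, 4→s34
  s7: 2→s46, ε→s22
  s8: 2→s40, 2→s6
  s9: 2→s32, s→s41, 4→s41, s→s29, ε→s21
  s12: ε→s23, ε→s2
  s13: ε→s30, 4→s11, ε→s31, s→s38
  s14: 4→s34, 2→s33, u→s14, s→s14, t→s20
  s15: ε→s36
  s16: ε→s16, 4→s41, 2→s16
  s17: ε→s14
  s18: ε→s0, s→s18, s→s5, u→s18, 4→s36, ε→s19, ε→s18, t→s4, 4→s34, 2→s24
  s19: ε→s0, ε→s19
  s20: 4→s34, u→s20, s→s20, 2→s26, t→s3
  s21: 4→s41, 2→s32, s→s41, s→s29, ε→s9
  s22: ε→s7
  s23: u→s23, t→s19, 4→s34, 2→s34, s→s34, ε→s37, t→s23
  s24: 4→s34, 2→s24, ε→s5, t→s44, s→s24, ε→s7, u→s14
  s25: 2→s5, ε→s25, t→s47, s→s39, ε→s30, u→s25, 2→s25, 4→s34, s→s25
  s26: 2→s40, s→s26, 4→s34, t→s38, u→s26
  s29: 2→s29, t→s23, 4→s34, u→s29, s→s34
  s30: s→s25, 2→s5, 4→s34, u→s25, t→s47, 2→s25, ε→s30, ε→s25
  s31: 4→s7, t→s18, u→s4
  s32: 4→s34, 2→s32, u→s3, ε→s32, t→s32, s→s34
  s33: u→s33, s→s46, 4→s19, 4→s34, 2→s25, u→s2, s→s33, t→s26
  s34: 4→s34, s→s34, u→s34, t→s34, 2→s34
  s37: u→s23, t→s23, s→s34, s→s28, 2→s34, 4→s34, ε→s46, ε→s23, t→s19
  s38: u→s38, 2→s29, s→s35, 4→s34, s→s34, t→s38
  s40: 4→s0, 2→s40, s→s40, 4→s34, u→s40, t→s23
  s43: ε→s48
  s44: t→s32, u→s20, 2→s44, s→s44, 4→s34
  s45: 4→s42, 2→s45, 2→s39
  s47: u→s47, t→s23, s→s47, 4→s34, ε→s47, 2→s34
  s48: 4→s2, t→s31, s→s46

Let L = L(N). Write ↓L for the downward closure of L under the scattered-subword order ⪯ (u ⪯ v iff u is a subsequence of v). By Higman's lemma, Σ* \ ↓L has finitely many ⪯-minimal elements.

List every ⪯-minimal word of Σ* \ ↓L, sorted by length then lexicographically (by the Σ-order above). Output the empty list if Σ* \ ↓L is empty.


|Q|=49, |F|=19, |δ|=171 (29 ε).
min D↑ (18 st, q0=0, F={1}): 0:u→0,4→1,2→2,t→3,s→0 1:u→1,4→1,2→1,t→1,s→1 2:u→4,4→1,2→2,t→5,s→2 3:u→3,4→1,2→5,t→6,s→3 4:u→4,4→1,2→7,t→8,s→4 5:u→8,4→1,2→5,t→9,s→5 6:u→6,4→1,2→9,t→6,s→1 7:u→7,4→1,2→10,t→11,s→7 8:u→8,4→1,2→11,t→12,s→8 9:u→12,4→1,2→9,t→9,s→1 10:u→10,4→1,2→10,t→13,s→10 11:u→11,4→1,2→14,t→15,s→11 12:u→12,4→1,2→15,t→12,s→1 13:u→13,4→1,2→1,t→16,s→13 14:u→14,4→1,2→14,t→16,s→14 15:u→15,4→1,2→17,t→15,s→1 16:u→16,4→1,2→1,t→16,s→1 17:u→17,4→1,2→17,t→16,s→1 [Hopcroft].
'4': |S_i|=[32, 7] end={s0,s19,s2,s34,s35,s36,s46} ∉↓L; 1/1 single-dels accept.
'tts': N↓-sim [32, 21, 15, 3] end={s28,s34,s35} ∉↓L; 3/3 single-dels accept.
'2u22t2': |S_i|=[32, 27, 22, 19, 16, 10, 2] end={s34,s46} — reject; 6/6 single-dels accept.
3 obstructions.

min(Σ*\↓L) = [4, tts, 2u22t2].


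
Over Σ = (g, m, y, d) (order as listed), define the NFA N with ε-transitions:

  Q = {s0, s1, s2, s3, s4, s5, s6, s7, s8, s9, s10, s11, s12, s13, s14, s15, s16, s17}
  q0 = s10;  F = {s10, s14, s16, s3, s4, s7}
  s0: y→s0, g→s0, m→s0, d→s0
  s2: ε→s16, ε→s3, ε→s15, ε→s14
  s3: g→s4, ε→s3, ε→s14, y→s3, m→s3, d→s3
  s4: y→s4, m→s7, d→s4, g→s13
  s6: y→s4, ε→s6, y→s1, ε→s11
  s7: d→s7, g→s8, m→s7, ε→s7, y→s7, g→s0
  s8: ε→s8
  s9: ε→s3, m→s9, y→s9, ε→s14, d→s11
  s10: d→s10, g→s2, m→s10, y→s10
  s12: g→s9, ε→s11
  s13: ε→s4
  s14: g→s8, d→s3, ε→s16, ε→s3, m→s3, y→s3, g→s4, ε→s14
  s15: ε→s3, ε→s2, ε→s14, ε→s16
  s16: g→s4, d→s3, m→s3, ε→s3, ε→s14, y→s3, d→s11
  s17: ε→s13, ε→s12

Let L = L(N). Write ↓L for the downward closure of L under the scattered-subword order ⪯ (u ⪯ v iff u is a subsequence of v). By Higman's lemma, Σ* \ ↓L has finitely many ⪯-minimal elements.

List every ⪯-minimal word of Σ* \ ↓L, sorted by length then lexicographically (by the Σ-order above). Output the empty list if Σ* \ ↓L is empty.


|Q|=18, |F|=6, |δ|=62 (25 ε).
min D↑ (5 st, q0=0, F={4}): 0:g→1,m→0,y→0,d→0 1:g→2,m→1,y→1,d→1 2:g→2,m→3,y→2,d→2 3:g→4,m→3,y→3,d→3 4:g→4,m→4,y→4,d→4.
'ggmg': N↓-sim [12, 11, 5, 3, 2] end={s0,s8} rej; 4/4 del acc.
1 words, ⪯-incomp.

Antichain: [ggmg].


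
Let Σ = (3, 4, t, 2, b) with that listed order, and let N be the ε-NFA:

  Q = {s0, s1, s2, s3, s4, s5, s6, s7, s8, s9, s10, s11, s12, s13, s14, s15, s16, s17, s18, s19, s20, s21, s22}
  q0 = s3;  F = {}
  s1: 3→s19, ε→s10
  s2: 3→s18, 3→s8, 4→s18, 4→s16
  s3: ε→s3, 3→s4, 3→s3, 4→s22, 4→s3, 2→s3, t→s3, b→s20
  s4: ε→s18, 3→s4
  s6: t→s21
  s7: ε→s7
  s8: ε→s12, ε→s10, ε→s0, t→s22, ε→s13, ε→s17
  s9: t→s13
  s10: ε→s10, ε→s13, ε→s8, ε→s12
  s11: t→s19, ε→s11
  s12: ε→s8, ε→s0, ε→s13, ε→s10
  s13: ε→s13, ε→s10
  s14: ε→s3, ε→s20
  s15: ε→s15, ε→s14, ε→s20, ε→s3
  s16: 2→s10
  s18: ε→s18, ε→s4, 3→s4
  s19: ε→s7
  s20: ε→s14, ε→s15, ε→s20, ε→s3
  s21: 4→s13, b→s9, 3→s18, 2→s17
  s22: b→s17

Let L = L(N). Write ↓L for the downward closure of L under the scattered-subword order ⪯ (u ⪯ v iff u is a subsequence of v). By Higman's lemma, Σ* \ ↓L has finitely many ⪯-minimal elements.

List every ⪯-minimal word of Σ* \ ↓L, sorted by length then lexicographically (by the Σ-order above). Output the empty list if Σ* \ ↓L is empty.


|Q|=23, |F|=0, |δ|=57 (33 ε).
min D↑ (1 st, q0=0, F={0}): 0:3→0,4→0,t→0,2→0,b→0 [Hopcroft].
ε ∈ L(D↑) ⇒ ↓L = ∅.

Antichain: [ε].


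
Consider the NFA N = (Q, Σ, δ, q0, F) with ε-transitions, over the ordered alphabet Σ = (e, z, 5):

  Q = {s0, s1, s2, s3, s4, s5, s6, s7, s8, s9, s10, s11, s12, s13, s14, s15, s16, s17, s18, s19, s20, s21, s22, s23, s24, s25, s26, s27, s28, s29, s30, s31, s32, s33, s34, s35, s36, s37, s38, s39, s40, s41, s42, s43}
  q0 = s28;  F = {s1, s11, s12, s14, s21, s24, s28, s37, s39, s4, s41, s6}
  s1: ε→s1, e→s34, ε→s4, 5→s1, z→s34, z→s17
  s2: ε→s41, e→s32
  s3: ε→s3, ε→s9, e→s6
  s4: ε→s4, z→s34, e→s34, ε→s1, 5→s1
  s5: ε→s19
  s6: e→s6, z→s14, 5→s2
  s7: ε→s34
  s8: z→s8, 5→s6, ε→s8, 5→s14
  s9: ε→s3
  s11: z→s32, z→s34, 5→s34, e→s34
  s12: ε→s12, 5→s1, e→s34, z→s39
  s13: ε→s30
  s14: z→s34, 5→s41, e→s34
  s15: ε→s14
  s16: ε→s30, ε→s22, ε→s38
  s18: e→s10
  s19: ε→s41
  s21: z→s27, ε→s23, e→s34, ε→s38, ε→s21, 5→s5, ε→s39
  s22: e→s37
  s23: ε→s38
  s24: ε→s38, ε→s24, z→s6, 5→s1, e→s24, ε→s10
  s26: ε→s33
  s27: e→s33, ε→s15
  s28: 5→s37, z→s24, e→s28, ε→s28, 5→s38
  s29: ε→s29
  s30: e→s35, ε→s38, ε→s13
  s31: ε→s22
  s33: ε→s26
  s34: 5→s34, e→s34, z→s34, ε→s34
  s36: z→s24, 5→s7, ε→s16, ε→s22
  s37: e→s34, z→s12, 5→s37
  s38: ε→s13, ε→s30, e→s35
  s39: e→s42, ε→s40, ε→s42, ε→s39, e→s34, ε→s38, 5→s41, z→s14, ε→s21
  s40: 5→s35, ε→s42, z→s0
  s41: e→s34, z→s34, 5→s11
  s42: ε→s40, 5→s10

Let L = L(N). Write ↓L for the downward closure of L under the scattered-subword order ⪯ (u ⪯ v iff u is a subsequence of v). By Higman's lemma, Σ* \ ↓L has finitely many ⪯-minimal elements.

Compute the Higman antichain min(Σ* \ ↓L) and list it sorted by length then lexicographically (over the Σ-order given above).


|Q|=44, |F|=12, |δ|=104 (46 ε).
min D↑ (11 st, q0=0, F={5}): 0:e→0,z→1,5→2 1:e→1,z→3,5→4 2:e→5,z→6,5→2 3:e→3,z→7,5→8 4:e→5,z→5,5→4 5:e→5,z→5,5→5 6:e→5,z→9,5→4 7:e→5,z→5,5→8 8:e→5,z→5,5→10 9:e→5,z→7,5→8 10:e→5,z→5,5→5 (ε-aug+det+¬).
'5e': run [31, 28, 9] end={s0,s10,s26,s32,s33,s34,s35,s40,s42} ∉↓L; 2/2 single-dels accept.
'z5z': N↓-sim [31, 29, 12, 3] end={s17,s32,s34} — reject; 3/3 del acc.
'zzze': run [31, 29, 25, 10, 3] end={s26,s33,s34} rej; 4/4 single-dels accept.
'zzzz': N↓-sim [31, 29, 25, 10, 2] end={s32,s34} ∉↓L; 4/4 deletions ∈↓L.
'zz555': run [31, 29, 25, 9, 3, 1] end={s34} — reject; 5/5 del acc.
5 minimals (antichain).

Antichain: [5e, z5z, zzze, zzzz, zz555].


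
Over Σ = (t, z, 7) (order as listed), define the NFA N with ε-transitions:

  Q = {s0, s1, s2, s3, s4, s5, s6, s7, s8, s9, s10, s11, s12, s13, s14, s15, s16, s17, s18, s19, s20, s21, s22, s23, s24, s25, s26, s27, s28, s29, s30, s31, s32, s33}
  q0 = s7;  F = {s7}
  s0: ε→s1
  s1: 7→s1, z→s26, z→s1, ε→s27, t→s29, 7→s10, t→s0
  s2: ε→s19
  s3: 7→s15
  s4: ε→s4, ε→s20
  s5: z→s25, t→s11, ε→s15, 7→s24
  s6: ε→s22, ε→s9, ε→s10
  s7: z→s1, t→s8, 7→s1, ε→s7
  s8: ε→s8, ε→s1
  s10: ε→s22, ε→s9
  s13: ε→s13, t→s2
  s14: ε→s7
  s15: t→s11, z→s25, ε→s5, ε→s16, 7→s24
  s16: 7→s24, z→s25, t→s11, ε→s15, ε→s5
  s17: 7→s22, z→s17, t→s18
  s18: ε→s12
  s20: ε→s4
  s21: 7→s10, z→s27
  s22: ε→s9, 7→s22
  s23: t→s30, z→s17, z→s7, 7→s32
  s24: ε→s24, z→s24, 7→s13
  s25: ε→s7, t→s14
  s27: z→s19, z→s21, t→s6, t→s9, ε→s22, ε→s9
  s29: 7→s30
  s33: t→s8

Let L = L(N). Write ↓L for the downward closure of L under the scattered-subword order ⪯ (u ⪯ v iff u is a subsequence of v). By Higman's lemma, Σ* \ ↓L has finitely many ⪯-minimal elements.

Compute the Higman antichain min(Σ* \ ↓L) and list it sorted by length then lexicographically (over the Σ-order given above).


|Q|=34, |F|=1, |δ|=66 (27 ε).
min D↑ (2 st, q0=0, F={1}): 0:t→1,z→1,7→1 1:t→1,z→1,7→1.
't': N↓-sim [14, 13] end={s0,s1,s10,s19,s21,s22,s26,s27,s29,s30,s6,s8,…} ∉↓L; 1/1 deletions ∈↓L.
'z': N↓-sim [14, 12] end={s0,s1,s10,s19,s21,s22,s26,s27,s29,s30,s6,s9} — reject; 1/1 deletions ∈↓L.
'7': run [14, 12] end={s0,s1,s10,s19,s21,s22,s26,s27,s29,s30,s6,s9} ∉↓L; 1/1 single-dels accept.
3 words, ⪯-incomp.

Antichain: [t, z, 7].


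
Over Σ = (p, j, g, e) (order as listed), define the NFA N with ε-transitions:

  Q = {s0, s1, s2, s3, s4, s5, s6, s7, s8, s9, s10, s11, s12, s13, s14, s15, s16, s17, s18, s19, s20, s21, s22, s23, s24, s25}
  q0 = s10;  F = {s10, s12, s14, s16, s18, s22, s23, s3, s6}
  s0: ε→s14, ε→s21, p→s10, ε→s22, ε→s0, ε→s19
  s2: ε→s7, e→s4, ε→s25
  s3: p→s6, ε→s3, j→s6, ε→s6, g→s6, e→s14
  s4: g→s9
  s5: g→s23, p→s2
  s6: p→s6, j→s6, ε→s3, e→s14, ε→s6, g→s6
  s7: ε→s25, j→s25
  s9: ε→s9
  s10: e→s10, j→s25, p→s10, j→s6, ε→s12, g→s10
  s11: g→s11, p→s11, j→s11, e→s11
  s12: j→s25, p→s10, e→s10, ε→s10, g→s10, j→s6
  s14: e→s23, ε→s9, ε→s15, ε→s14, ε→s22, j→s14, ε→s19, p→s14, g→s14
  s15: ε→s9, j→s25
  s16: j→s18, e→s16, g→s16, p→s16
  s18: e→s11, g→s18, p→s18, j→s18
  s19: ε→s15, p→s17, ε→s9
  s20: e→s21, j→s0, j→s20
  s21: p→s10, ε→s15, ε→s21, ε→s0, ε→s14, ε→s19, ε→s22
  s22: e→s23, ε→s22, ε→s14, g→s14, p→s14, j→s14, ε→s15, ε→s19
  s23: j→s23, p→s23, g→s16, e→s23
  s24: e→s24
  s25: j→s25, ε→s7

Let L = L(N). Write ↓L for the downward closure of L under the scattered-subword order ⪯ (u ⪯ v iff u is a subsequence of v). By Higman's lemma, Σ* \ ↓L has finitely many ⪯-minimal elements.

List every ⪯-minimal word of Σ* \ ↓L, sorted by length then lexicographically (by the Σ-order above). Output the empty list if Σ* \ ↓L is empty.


Antichain: [jeegje].

|Q|=26, |F|=9, |δ|=90 (34 ε).
min D↑ (7 st, q0=0, F={6}): 0:p→0,j→1,g→0,e→0 1:p→1,j→1,g→1,e→2 2:p→2,j→2,g→2,e→3 3:p→3,j→3,g→4,e→3 4:p→4,j→5,g→4,e→4 5:p→5,j→5,g→5,e→6 6:p→6,j→6,g→6,e→6.
'jeegje': N↓-sim [16, 14, 12, 4, 3, 2, 1] end={s11} rej; 6/6 del acc.
1 obstructions.


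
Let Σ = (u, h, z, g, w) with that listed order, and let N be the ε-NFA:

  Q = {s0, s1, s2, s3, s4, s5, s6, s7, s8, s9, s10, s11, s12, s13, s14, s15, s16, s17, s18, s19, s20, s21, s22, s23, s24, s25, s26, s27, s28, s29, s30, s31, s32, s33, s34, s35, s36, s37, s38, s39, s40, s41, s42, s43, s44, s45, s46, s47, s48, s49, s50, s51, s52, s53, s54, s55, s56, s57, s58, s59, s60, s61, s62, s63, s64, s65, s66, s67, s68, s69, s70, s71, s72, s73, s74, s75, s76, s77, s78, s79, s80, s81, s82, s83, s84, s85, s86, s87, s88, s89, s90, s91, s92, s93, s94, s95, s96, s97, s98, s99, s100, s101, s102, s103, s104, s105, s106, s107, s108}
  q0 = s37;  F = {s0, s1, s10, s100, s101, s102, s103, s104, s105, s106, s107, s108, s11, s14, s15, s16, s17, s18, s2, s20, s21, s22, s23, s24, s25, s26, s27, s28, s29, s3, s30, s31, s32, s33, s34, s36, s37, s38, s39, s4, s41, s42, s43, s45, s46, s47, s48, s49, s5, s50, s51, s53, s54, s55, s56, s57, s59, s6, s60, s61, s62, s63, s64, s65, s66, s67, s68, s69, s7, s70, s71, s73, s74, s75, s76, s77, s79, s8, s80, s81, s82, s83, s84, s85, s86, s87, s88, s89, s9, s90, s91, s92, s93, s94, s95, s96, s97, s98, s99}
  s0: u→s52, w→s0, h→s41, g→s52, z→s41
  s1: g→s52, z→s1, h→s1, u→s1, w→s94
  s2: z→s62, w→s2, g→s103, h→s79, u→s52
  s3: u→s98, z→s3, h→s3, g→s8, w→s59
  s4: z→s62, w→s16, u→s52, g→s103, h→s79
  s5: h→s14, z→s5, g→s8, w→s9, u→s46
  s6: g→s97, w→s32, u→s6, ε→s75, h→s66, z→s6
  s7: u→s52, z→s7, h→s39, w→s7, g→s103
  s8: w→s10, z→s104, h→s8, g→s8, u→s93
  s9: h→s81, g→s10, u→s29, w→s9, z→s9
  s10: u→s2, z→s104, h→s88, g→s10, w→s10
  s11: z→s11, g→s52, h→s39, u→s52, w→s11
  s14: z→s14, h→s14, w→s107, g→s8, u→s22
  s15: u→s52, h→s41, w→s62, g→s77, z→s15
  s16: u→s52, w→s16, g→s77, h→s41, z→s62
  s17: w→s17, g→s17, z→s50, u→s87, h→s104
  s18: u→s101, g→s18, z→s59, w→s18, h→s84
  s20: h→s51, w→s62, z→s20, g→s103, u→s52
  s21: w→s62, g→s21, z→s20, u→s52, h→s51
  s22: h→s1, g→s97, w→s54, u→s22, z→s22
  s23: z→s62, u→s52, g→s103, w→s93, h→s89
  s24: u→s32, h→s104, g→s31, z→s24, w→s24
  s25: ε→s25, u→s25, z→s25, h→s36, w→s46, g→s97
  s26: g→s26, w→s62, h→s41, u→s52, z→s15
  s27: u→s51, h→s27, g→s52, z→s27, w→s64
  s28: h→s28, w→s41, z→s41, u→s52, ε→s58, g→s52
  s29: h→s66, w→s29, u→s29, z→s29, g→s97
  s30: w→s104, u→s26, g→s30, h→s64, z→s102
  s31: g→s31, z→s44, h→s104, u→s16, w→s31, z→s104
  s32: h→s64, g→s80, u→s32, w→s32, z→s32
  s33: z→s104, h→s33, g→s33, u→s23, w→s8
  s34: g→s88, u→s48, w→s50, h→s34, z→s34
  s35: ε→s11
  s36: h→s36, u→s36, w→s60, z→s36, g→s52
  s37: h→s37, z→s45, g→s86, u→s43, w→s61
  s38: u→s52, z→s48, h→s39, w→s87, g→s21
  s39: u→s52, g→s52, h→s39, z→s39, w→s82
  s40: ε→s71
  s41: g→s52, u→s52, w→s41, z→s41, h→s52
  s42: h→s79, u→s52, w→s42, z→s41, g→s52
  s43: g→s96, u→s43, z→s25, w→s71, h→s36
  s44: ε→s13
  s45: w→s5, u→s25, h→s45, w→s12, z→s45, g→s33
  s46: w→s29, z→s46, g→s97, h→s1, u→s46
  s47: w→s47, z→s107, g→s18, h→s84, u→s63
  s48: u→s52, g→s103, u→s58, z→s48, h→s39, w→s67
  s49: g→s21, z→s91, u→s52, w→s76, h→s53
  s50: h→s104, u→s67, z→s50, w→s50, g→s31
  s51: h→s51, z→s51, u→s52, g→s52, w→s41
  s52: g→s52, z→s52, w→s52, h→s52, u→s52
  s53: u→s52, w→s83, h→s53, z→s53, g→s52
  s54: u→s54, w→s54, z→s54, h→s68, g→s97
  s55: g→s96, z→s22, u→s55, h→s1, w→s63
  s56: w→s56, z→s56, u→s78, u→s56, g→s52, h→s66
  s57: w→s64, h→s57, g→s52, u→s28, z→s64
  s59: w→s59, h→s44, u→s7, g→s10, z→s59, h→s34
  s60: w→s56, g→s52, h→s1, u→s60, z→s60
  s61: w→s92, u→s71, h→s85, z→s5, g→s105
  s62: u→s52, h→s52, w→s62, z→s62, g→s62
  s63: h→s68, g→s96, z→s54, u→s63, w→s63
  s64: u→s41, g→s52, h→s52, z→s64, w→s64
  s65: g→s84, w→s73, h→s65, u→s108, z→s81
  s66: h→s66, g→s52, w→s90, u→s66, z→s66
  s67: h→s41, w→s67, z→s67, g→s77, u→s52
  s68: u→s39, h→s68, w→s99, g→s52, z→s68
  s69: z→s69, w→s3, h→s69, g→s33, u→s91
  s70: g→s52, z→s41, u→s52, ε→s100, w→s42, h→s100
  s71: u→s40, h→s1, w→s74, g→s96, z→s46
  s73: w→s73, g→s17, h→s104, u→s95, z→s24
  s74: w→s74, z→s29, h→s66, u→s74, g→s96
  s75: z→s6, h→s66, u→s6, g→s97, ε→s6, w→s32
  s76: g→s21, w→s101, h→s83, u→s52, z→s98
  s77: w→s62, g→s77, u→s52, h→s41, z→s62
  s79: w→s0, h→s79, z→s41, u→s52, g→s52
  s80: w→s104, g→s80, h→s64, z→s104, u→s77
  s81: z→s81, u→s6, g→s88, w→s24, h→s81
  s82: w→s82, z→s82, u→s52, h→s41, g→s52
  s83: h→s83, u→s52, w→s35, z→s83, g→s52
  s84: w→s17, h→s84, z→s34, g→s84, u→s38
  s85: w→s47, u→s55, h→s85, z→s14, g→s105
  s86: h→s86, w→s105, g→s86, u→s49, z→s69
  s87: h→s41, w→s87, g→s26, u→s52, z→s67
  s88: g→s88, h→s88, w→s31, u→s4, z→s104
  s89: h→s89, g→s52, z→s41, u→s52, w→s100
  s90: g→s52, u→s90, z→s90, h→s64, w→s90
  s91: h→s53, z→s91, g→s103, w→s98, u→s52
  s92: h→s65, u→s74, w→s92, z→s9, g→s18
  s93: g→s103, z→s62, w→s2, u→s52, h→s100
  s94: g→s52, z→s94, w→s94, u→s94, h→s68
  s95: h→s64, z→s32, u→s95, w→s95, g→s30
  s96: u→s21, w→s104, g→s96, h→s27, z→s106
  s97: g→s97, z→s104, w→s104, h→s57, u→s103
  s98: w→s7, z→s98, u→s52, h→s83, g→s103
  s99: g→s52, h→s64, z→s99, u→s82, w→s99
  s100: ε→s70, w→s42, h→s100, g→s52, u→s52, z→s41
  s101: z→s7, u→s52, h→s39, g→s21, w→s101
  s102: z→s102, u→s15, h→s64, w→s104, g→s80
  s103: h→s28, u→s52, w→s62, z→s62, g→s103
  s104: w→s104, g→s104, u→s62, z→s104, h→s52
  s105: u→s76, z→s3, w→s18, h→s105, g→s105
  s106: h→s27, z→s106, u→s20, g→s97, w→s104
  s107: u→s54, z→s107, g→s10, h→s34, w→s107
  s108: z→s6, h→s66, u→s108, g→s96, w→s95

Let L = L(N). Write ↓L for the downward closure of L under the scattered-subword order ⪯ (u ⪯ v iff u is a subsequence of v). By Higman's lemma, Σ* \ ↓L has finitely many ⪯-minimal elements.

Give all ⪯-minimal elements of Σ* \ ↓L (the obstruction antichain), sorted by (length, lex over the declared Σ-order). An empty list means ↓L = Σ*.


|Q|=109, |F|=99, |δ|=514 (9 ε).
min D↑ (98 st, q0=0, F={16}): 0:u→1,h→0,z→2,g→3,w→4 1:u→1,h→5,z→6,g→7,w→8 2:u→6,h→2,z→2,g→9,w→10 3:u→11,h→3,z→12,g→3,w→13 4:u→8,h→14,z→10,g→13,w→15 5:u→5,h→5,z→5,g→16,w→17 6:u→6,h→5,z→6,g→18,w→19 7:u→20,h→21,z→22,g→7,w→23 8:u→8,h→24,z→19,g→7,w→25 9:u→26,h→9,z→23,g→9,w→27 10:u→19,h→28,z→10,g→27,w→29 11:u→16,h→30,z→31,g→20,w→32 12:u→31,h→12,z→12,g→9,w→33 13:u→32,h→13,z→33,g→13,w→34 14:u→35,h→14,z→28,g→13,w→36 15:u→25,h→37,z→29,g→34,w→15 16:u→16,h→16,z→16,g→16,w→16 17:u→17,h→24,z→17,g→16,w→38 18:u→39,h→40,z→23,g→18,w→23 19:u→19,h→24,z→19,g→18,w→41 20:u→16,h→42,z→43,g→20,w→44 21:u→42,h→21,z→21,g→16,w→45 22:u→43,h→21,z→22,g→18,w→23 23:u→44,h→16,z→23,g→23,w→23 24:u→24,h→24,z→24,g→16,w→46 25:u→25,h→47,z→41,g→7,w→25 26:u→16,h→48,z→44,g→39,w→49 27:u→49,h→27,z→23,g→27,w→50 28:u→51,h→28,z→28,g→27,w→52 29:u→41,h→53,z→29,g→50,w→29 30:u→16,h→30,z→30,g→16,w→54 31:u→16,h→30,z→31,g→39,w→55 32:u→16,h→54,z→55,g→20,w→56 33:u→55,h→33,z→33,g→27,w→57 34:u→56,h→58,z→57,g→34,w→34 35:u→35,h→24,z→51,g→7,w→59 36:u→59,h→58,z→52,g→34,w→36 37:u→60,h→37,z→53,g→58,w→61 38:u→38,h→47,z→38,g→16,w→38 39:u→16,h→62,z→44,g→39,w→44 40:u→62,h→40,z→45,g→16,w→45 41:u→41,h→47,z→41,g→18,w→41 42:u→16,h→42,z→42,g→16,w→63 43:u→16,h→42,z→43,g→39,w→44 44:u→16,h→16,z→44,g→44,w→44 45:u→63,h→16,z→45,g→16,w→45 46:u→46,h→64,z→46,g→16,w→46 47:u→47,h→47,z→47,g→16,w→65 48:u→16,h→48,z→63,g→16,w→66 49:u→16,h→66,z→44,g→39,w→67 50:u→67,h→68,z→23,g→50,w→50 51:u→51,h→24,z→51,g→18,w→69 52:u→69,h→70,z→52,g→50,w→52 53:u→71,h→53,z→53,g→68,w→72 54:u→16,h→54,z→54,g→16,w→73 55:u→16,h→54,z→55,g→39,w→74 56:u→16,h→75,z→74,g→20,w→56 57:u→74,h→70,z→57,g→50,w→57 58:u→76,h→58,z→70,g→58,w→77 59:u→59,h→64,z→69,g→7,w→59 60:u→60,h→47,z→71,g→7,w→78 61:u→78,h→23,z→72,g→77,w→61 62:u→16,h→62,z→63,g→16,w→63 63:u→16,h→16,z→63,g→16,w→63 64:u→75,h→64,z→64,g→16,w→79 65:u→65,h→45,z→65,g→16,w→65 66:u→16,h→66,z→63,g→16,w→80 67:u→16,h→81,z→44,g→39,w→67 68:u→82,h→68,z→23,g→68,w→83 69:u→69,h→64,z→69,g→18,w→69 70:u→84,h→70,z→70,g→68,w→85 71:u→71,h→47,z→71,g→18,w→86 72:u→86,h→23,z→72,g→83,w→72 73:u→16,h→75,z→73,g→16,w→73 74:u→16,h→75,z→74,g→39,w→74 75:u→16,h→75,z→75,g→16,w→87 76:u→16,h→75,z→84,g→20,w→88 77:u→88,h→23,z→85,g→77,w→77 78:u→78,h→45,z→86,g→89,w→78 79:u→87,h→45,z→79,g→16,w→79 80:u→16,h→81,z→63,g→16,w→80 81:u→16,h→81,z→63,g→16,w→90 82:u→16,h→81,z→44,g→39,w→91 83:u→91,h→23,z→23,g→83,w→83 84:u→16,h→75,z→84,g→39,w→92 85:u→92,h→23,z→85,g→83,w→85 86:u→86,h→45,z→86,g→93,w→86 87:u→16,h→63,z→87,g→16,w→87 88:u→16,h→63,z→92,g→94,w→88 89:u→94,h→45,z→95,g→89,w→23 90:u→16,h→63,z→63,g→16,w→90 91:u→16,h→63,z→44,g→96,w→91 92:u→16,h→63,z→92,g→96,w→92 93:u→96,h→45,z→23,g→93,w→23 94:u→16,h→63,z→97,g→94,w→44 95:u→97,h→45,z→95,g→93,w→23 96:u→16,h→63,z→44,g→96,w→44 97:u→16,h→63,z→97,g→96,w→44 (ε-aug+det+¬).
'uhg': run [107, 75, 30, 1] end={s52} rej; 3/3 del acc.
'guu': |S_i|=[107, 66, 39, 2] end={s52,s58} ∉↓L; 3/3 deletions ∈↓L.
'ugwh': run [107, 75, 22, 5, 1] end={s52} rej; 4/4 single-dels accept.
'zgzh': |S_i|=[107, 78, 30, 7, 1] end={s52} ∉↓L; 4/4 deletions ∈↓L.
'whwhuu': run [107, 94, 81, 61, 36, 22, 2] end={s52,s58} — reject; 6/6 single-dels accept.
'wwhwhh': |S_i|=[107, 94, 73, 53, 27, 5, 1] end={s52} rej; 6/6 deletions ∈↓L.
6 minimals (antichain).

A = [uhg, guu, ugwh, zgzh, whwhuu, wwhwhh].


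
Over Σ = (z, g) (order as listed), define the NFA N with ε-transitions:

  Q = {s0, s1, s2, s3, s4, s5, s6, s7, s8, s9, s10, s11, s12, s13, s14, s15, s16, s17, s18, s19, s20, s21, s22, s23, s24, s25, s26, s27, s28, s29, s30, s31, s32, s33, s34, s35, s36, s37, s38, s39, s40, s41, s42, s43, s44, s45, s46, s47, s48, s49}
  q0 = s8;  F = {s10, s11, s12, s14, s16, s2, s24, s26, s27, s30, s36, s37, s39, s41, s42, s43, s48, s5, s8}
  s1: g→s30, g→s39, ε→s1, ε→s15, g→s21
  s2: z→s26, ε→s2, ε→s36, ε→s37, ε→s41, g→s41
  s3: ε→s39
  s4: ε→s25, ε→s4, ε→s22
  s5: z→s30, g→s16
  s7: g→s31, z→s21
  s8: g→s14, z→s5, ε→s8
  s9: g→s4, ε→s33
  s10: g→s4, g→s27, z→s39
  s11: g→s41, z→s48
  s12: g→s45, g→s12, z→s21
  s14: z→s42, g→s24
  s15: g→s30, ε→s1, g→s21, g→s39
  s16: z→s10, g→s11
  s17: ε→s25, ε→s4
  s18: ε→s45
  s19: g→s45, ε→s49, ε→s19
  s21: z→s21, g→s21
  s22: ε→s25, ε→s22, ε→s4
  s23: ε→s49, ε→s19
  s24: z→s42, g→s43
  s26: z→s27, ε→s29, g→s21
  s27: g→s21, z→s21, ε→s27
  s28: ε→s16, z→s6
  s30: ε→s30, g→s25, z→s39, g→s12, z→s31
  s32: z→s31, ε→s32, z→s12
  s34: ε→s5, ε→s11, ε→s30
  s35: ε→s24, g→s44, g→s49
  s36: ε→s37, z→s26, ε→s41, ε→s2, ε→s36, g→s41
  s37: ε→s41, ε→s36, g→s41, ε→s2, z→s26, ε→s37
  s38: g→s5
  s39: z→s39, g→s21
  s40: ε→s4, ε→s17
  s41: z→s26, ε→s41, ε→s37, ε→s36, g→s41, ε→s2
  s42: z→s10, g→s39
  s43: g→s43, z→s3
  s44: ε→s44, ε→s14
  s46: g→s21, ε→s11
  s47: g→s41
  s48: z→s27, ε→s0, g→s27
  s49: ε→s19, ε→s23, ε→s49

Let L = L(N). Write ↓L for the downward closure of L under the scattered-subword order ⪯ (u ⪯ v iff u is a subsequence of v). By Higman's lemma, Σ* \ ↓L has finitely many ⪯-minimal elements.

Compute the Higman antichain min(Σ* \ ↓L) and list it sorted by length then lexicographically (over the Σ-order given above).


min(Σ*\↓L) = [zzzg, zzgz, gzgg, gggzg, zggzzz].

|Q|=50, |F|=19, |δ|=115 (53 ε).
min D↑ (17 st, q0=0, F={12}): 0:z→1,g→2 1:z→3,g→4 2:z→5,g→6 3:z→7,g→8 4:z→9,g→10 5:z→9,g→7 6:z→5,g→11 7:z→7,g→12 8:z→12,g→8 9:z→7,g→13 10:z→14,g→15 11:z→7,g→11 12:z→12,g→12 13:z→12,g→12 14:z→13,g→13 15:z→16,g→15 16:z→13,g→12 [Hopcroft].
'zzzg': |S_i|=[28, 24, 15, 4, 1] end={s21} — reject; 4/4 single-dels accept.
'zzgz': N↓-sim [28, 24, 15, 7, 1] end={s21} rej; 4/4 del acc.
'gzgg': |S_i|=[28, 24, 13, 6, 1] end={s21} ∉↓L; 4/4 del acc.
'gggzg': |S_i|=[28, 24, 22, 16, 6, 1] end={s21} ∉↓L; 5/5 single-dels accept.
'zggzzz': run [28, 24, 19, 16, 6, 2, 1] end={s21} rej; 6/6 deletions ∈↓L.
5 minimals (antichain).


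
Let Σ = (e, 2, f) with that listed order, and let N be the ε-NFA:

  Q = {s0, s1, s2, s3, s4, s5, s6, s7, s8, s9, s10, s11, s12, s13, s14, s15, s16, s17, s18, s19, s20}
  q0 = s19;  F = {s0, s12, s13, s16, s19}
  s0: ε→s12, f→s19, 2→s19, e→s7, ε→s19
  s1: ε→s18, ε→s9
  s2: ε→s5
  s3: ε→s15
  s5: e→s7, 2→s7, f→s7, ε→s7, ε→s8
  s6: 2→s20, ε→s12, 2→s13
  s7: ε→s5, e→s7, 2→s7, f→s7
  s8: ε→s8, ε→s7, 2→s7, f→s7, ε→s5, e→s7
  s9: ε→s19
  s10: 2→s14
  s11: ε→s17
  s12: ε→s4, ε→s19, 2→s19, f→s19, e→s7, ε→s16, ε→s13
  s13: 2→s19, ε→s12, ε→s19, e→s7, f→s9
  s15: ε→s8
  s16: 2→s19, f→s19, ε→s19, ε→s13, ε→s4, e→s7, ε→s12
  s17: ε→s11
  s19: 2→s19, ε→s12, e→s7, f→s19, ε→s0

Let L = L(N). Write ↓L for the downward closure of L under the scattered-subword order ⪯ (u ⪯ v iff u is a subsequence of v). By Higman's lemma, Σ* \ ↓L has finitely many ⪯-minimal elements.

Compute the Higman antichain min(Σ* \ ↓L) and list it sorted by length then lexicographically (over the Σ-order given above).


|Q|=21, |F|=5, |δ|=56 (29 ε).
min D↑ (2 st, q0=0, F={1}): 0:e→1,2→0,f→0 1:e→1,2→1,f→1 [Hopcroft].
'e': N↓-sim [10, 3] end={s5,s7,s8} ∉↓L; 1/1 del acc.
1 words, ⪯-incomp.

A = [e].


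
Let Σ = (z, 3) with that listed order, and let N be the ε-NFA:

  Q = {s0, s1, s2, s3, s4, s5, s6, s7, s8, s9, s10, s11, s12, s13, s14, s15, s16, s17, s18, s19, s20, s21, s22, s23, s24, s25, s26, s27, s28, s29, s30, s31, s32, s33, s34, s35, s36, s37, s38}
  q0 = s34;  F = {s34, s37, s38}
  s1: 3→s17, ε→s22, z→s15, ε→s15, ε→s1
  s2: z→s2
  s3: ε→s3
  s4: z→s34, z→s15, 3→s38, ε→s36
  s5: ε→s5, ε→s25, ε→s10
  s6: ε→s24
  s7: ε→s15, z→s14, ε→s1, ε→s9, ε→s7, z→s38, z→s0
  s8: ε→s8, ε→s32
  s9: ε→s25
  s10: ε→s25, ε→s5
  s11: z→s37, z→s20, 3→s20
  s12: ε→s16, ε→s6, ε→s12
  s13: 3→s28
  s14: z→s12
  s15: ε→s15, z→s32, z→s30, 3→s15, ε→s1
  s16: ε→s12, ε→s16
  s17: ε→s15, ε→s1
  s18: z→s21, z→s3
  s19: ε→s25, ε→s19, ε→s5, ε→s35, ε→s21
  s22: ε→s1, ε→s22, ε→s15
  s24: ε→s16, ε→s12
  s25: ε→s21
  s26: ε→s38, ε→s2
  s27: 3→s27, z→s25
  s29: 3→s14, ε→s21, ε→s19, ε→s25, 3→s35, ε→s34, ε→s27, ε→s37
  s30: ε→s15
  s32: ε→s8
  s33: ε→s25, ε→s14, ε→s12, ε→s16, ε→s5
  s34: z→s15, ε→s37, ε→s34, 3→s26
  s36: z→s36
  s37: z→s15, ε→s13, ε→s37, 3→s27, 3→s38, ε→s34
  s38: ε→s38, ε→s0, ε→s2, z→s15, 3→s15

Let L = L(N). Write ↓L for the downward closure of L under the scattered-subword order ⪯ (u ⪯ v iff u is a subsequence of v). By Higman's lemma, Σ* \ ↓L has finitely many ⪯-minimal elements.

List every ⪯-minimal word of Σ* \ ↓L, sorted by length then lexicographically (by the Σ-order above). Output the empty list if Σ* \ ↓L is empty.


A = [z, 33].

|Q|=39, |F|=3, |δ|=92 (61 ε).
min D↑ (3 st, q0=0, F={1}): 0:z→1,3→2 1:z→1,3→1 2:z→1,3→1.
'z': |S_i|=[18, 10] end={s1,s15,s17,s2,s21,s22,s25,s30,s32,s8} — reject; 1/1 del acc.
'33': N↓-sim [18, 15, 10] end={s1,s15,s17,s21,s22,s25,s27,s30,s32,s8} ∉↓L; 2/2 deletions ∈↓L.
2 obstructions.


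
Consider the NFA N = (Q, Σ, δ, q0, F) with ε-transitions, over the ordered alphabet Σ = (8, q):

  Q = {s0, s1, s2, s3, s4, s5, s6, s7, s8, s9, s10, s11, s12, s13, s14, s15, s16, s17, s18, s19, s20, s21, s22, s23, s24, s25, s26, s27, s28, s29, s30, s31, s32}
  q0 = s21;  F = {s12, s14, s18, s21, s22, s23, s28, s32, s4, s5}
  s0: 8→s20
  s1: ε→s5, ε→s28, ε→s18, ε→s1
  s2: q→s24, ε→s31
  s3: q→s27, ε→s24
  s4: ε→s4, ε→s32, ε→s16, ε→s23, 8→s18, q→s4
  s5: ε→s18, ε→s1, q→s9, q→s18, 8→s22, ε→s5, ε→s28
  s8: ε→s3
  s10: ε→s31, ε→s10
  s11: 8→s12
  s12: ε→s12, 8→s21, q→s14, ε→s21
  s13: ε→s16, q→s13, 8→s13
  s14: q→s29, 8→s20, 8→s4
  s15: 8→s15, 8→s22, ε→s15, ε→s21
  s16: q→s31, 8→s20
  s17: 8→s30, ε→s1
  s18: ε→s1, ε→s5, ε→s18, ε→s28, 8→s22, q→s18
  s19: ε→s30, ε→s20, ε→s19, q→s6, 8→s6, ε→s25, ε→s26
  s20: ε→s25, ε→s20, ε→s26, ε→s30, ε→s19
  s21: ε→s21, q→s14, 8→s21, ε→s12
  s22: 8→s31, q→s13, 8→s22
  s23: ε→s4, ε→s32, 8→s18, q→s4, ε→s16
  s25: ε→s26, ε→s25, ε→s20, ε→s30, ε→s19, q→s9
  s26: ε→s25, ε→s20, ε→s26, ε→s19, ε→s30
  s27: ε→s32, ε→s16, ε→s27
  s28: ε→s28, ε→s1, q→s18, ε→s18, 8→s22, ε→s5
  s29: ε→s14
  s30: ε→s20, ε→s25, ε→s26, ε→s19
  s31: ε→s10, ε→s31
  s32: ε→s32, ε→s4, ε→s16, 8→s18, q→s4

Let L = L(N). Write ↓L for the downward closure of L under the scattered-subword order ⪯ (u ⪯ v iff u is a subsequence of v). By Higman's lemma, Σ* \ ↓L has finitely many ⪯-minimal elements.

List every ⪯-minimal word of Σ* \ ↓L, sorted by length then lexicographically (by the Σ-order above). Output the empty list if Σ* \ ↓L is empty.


A = [q888q].

|Q|=33, |F|=10, |δ|=106 (69 ε).
min D↑ (6 st, q0=0, F={5}): 0:8→0,q→1 1:8→2,q→1 2:8→3,q→2 3:8→4,q→3 4:8→4,q→5 5:8→5,q→5.
'q888q': |S_i|=[23, 21, 19, 16, 12, 11] end={s10,s13,s16,s19,s20,s25,s26,s30,s31,s6,s9} rej; 5/5 del acc.
1 obstructions.
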